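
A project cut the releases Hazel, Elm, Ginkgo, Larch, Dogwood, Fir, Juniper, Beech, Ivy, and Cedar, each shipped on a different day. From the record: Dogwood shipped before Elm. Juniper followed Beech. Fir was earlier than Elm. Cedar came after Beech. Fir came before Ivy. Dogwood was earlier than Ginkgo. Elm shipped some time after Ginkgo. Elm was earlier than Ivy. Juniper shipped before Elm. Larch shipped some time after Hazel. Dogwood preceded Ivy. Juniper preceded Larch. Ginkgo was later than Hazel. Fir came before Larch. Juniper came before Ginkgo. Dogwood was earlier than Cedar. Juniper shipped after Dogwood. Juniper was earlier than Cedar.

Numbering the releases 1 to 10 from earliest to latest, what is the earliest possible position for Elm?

Beech, Dogwood, Fir, Ginkgo, Hazel, and Juniper must all come before Elm — 6 forced predecessors.
Nothing else is forced ahead of Elm, so its earliest slot is position 6 + 1 = 7.

7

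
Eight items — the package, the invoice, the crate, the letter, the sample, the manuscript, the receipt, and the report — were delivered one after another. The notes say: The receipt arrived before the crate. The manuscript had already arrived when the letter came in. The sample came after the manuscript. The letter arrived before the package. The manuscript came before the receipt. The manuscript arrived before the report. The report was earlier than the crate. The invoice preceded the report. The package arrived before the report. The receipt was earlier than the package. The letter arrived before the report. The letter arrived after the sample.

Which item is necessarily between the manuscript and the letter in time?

the sample

Tracing the constraints gives the manuscript → the sample → the letter, so the sample sits after the manuscript and before the letter.
No other item is forced both after the manuscript and before the letter.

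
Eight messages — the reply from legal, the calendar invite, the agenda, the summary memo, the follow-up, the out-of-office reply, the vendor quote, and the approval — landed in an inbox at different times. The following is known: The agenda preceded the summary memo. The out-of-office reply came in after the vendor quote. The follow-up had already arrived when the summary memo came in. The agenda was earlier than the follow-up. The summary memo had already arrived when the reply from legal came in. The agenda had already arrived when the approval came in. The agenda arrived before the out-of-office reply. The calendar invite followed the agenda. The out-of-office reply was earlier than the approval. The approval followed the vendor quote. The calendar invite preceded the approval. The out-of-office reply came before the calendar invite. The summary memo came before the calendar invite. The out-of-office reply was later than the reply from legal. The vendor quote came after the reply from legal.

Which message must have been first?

The agenda has a chain of constraints placing it before every other message, so the agenda must be first.

the agenda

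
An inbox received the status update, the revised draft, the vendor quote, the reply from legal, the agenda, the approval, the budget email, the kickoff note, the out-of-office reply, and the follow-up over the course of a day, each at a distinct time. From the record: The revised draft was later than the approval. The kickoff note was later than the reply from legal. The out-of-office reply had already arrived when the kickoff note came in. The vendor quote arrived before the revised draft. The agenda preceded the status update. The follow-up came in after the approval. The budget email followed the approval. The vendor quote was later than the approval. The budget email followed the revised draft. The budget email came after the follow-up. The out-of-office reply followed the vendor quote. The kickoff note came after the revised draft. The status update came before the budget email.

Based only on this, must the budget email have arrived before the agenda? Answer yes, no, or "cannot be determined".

no

Tracing the constraints gives the agenda → the status update → the budget email, so the agenda must come before the budget email.
That means the budget email cannot be before the agenda.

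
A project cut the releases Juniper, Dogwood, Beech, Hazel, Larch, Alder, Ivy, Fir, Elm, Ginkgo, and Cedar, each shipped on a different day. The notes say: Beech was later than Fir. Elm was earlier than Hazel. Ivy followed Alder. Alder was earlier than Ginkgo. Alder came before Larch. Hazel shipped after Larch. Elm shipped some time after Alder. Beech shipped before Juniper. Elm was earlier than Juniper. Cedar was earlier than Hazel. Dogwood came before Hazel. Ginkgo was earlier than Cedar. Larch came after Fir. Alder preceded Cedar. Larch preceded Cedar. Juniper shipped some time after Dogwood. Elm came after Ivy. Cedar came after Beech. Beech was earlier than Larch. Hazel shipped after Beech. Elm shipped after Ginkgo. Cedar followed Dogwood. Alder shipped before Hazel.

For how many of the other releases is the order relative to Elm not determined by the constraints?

5

Forced before Elm: Alder, Ginkgo, and Ivy; forced after Elm: Hazel and Juniper.
That leaves Beech, Cedar, Dogwood, Fir, and Larch with no forced order relative to Elm — 5.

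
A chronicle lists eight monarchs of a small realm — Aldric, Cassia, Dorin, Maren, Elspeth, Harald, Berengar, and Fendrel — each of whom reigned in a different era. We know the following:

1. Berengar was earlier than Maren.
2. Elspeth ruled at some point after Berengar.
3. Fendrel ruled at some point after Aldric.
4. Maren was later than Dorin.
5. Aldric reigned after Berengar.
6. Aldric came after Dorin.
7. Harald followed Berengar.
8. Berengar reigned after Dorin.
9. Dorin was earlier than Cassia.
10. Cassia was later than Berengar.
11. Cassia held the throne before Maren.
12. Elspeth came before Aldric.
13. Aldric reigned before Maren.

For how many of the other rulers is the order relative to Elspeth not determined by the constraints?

2

Forced before Elspeth: Berengar and Dorin; forced after Elspeth: Aldric, Fendrel, and Maren.
That leaves Cassia and Harald with no forced order relative to Elspeth — 2.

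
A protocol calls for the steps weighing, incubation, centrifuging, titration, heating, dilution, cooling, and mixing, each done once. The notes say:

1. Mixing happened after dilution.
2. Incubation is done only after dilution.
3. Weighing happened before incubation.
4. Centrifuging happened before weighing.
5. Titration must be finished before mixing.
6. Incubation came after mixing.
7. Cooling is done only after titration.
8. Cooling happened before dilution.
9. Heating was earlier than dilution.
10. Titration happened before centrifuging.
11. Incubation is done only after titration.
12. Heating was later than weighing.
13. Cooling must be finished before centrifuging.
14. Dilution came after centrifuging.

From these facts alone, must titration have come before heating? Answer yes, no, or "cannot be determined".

Chain the constraints: titration → centrifuging → weighing → heating. Each link is directly stated, so titration comes before heating.

yes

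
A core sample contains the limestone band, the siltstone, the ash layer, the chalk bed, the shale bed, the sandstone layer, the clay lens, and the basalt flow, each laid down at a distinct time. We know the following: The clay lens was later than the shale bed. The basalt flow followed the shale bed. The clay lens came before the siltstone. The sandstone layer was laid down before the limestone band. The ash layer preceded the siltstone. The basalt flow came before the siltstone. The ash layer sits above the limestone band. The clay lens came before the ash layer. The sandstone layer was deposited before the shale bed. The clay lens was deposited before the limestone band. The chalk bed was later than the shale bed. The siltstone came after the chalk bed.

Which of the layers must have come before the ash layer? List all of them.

the clay lens, the limestone band, the sandstone layer, the shale bed

Directly stated before the ash layer: the clay lens and the limestone band.
The sandstone layer reaches the ash layer via the sandstone layer → the limestone band → the ash layer.
The shale bed reaches the ash layer via the shale bed → the clay lens → the ash layer.
No chain forces the siltstone (or any of the others) ahead of the ash layer.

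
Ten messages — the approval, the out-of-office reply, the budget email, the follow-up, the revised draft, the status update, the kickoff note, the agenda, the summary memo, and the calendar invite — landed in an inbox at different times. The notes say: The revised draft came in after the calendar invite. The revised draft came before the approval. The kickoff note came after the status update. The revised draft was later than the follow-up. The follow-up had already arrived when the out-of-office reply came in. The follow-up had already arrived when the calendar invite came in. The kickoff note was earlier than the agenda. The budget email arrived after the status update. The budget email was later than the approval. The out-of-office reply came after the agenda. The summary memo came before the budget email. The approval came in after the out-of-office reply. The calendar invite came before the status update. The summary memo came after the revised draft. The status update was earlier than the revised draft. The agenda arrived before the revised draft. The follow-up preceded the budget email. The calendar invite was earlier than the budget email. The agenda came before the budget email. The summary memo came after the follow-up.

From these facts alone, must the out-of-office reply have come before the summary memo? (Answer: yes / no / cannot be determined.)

No chain of stated constraints runs from the out-of-office reply to the summary memo, and none runs from the summary memo to the out-of-office reply either.
So the relative order of the out-of-office reply and the summary memo is not fixed by the given facts.

cannot be determined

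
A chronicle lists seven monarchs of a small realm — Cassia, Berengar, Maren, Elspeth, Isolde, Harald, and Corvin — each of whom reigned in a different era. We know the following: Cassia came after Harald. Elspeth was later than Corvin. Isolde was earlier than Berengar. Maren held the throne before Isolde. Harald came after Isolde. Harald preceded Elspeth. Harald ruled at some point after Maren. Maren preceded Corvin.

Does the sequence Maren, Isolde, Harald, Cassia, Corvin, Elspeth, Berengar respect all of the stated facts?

yes

Check each stated constraint against the proposed order — e.g. Maren is ahead of Corvin; Isolde is ahead of Berengar. Every pair is in the required order; nothing is violated.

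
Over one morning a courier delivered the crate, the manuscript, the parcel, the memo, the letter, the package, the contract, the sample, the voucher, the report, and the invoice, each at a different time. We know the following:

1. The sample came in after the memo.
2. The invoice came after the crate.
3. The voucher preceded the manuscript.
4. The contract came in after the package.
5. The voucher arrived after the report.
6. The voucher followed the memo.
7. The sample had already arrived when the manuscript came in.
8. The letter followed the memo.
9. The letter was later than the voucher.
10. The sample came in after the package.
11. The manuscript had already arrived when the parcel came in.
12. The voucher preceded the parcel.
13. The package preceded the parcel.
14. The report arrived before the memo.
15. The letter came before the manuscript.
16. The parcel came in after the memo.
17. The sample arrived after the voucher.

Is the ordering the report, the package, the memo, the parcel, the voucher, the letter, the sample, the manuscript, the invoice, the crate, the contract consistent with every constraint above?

The constraints require the voucher before the parcel, but in the proposed sequence the parcel appears ahead of the voucher. That one violation is enough.

no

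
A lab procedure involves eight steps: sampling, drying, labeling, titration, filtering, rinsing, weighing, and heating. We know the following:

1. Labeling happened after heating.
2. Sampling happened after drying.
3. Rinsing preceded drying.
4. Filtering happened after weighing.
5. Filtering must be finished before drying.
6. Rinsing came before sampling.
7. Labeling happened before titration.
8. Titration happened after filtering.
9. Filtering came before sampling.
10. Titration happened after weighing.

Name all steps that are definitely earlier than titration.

filtering, heating, labeling, weighing

Directly stated before titration: filtering, labeling, and weighing.
Heating reaches titration via heating → labeling → titration.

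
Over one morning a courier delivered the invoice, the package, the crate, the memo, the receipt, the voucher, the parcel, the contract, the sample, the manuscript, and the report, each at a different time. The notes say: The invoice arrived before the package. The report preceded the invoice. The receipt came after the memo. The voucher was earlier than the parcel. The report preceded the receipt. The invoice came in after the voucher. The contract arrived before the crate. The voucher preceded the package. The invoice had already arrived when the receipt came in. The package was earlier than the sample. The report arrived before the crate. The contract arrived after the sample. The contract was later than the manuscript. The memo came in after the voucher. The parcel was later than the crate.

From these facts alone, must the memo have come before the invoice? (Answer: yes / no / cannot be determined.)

No chain of stated constraints runs from the memo to the invoice, and none runs from the invoice to the memo either.
So the relative order of the memo and the invoice is not fixed by the given facts.

cannot be determined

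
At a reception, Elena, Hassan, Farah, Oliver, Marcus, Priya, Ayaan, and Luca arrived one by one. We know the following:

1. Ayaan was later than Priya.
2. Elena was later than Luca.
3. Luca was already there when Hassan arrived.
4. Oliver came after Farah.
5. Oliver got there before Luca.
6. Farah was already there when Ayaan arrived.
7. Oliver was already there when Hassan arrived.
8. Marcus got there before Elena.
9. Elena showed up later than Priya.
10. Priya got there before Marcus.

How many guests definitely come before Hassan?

Directly stated before Hassan: Luca and Oliver.
Farah reaches Hassan via Farah → Oliver → Hassan.
No chain forces Ayaan (or any of the others) ahead of Hassan.
That's Farah, Luca, and Oliver — 3 in all.

3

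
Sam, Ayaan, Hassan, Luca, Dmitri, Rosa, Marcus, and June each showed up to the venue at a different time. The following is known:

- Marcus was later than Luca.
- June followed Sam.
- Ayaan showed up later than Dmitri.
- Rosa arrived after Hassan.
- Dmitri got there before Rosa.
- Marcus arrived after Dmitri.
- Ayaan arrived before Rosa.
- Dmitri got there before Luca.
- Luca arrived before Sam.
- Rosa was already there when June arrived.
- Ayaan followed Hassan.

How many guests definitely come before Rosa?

Directly stated before Rosa: Ayaan, Dmitri, and Hassan.
No chain forces Luca (or any of the others) ahead of Rosa.
That's Ayaan, Dmitri, and Hassan — 3 in all.

3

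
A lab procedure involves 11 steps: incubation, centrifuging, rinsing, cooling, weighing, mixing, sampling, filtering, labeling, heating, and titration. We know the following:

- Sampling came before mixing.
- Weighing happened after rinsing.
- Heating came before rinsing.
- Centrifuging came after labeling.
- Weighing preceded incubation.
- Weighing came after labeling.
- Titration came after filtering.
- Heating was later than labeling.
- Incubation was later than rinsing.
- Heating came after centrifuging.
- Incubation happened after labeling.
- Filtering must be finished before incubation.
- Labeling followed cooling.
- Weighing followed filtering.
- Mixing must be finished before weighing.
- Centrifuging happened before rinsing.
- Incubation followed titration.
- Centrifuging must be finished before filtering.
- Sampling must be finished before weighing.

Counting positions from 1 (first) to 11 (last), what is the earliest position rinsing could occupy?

5

Centrifuging, cooling, heating, and labeling must all come before rinsing — 4 forced predecessors.
Nothing else is forced ahead of rinsing, so its earliest slot is position 4 + 1 = 5.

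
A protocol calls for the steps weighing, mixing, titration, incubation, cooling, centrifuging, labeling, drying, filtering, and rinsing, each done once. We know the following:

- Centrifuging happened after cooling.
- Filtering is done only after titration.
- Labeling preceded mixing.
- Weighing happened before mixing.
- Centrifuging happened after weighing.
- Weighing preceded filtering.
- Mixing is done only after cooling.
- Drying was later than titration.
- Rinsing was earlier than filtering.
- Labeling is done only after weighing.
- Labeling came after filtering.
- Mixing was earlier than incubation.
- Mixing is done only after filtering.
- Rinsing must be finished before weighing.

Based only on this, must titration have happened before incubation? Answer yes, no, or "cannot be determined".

yes

Chain the constraints: titration → filtering → mixing → incubation. Each link is directly stated, so titration comes before incubation.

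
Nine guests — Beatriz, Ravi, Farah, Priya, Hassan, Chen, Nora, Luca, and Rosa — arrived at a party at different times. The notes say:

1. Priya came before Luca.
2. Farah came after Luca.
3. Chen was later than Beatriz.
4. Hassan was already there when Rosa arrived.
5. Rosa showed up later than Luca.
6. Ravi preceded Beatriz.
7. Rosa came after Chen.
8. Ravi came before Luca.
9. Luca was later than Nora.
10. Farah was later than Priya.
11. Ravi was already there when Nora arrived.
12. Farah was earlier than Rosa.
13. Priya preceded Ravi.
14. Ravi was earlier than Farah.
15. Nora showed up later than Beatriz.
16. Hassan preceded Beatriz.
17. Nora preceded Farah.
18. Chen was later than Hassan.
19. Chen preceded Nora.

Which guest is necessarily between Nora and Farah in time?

Tracing the constraints gives Nora → Luca → Farah, so Luca sits after Nora and before Farah.
No other guest is forced both after Nora and before Farah.

Luca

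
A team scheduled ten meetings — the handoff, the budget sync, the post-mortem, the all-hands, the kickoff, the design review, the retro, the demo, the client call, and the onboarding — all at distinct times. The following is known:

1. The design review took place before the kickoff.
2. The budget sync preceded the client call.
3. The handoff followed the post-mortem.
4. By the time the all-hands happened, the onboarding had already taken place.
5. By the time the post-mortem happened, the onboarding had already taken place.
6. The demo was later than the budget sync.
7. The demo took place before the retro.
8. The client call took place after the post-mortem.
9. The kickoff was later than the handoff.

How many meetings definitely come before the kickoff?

4

Directly stated before the kickoff: the design review and the handoff.
The onboarding reaches the kickoff via the onboarding → the post-mortem → the handoff → the kickoff.
The post-mortem reaches the kickoff via the post-mortem → the handoff → the kickoff.
No chain forces the all-hands (or any of the others) ahead of the kickoff.
That's the design review, the handoff, the onboarding, and the post-mortem — 4 in all.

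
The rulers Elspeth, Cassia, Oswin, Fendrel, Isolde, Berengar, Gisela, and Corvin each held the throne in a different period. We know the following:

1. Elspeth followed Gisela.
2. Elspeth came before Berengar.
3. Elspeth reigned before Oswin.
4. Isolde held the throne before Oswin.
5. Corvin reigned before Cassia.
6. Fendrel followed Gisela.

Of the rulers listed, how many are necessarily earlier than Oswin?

Directly stated before Oswin: Elspeth and Isolde.
Gisela reaches Oswin via Gisela → Elspeth → Oswin.
No chain forces Fendrel (or any of the others) ahead of Oswin.
That's Elspeth, Gisela, and Isolde — 3 in all.

3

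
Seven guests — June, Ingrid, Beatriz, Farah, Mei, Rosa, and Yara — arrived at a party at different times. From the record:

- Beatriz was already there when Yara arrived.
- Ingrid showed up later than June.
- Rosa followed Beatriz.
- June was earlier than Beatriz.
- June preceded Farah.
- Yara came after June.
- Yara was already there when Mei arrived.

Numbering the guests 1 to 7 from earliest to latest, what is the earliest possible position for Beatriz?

June must come before Beatriz — 1 forced predecessor.
Nothing else is forced ahead of Beatriz, so their earliest slot is position 1 + 1 = 2.

2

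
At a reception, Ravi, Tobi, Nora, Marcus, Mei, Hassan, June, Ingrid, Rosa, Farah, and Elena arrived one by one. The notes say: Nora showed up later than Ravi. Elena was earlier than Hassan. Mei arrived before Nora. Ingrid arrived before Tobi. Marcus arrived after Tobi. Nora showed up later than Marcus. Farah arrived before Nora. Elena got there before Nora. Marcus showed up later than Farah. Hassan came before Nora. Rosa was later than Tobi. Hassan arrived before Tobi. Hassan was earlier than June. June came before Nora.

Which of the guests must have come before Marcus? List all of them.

Elena, Farah, Hassan, Ingrid, Tobi

Directly stated before Marcus: Farah and Tobi.
Elena reaches Marcus via Elena → Hassan → Tobi → Marcus.
Hassan reaches Marcus via Hassan → Tobi → Marcus.
Ingrid reaches Marcus via Ingrid → Tobi → Marcus.
No chain forces Nora (or any of the others) ahead of Marcus.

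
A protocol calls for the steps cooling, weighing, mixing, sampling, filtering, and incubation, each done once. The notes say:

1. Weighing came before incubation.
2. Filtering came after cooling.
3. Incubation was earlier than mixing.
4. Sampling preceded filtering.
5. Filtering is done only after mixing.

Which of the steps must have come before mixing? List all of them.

Directly stated before mixing: incubation.
Weighing reaches mixing via weighing → incubation → mixing.

incubation, weighing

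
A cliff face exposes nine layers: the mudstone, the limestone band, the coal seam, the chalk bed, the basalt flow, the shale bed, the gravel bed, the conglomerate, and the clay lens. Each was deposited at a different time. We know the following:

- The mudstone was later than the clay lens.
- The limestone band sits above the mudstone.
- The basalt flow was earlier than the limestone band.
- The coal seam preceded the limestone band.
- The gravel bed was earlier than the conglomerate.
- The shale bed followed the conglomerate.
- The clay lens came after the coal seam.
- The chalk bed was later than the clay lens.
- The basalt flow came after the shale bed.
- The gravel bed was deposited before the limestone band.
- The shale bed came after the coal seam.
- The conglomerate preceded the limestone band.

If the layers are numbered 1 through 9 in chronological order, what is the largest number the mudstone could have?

The mudstone must come before the limestone band — 1 layer forced after it.
Everything else can be placed before the mudstone in some valid order, so the mudstone can sit as late as position 9 − 1 = 8.

8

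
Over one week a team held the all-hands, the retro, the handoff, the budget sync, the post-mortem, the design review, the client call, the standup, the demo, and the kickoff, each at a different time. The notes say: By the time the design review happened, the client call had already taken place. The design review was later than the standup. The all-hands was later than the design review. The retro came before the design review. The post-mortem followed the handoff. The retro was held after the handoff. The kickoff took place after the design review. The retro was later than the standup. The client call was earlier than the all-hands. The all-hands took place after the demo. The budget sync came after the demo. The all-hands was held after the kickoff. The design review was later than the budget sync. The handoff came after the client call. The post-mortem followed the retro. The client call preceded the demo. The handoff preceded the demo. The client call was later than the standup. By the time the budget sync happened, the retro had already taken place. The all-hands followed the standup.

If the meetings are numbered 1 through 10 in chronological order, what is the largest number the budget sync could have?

The budget sync must come before the all-hands, the design review, and the kickoff — 3 meetings forced after it.
Everything else can be placed before the budget sync in some valid order, so the budget sync can sit as late as position 10 − 3 = 7.

7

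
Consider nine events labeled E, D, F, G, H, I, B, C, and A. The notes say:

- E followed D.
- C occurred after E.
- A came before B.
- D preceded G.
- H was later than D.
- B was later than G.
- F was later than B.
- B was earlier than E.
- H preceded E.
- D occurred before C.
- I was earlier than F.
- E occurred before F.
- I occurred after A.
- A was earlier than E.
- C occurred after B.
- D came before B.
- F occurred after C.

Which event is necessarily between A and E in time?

B

Tracing the constraints gives A → B → E, so B sits after A and before E.
No other event is forced both after A and before E.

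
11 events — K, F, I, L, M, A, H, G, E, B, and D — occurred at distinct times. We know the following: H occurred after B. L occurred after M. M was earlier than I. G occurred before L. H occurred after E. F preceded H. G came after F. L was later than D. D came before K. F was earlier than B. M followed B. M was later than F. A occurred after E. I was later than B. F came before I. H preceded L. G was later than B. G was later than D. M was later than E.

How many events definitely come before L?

Directly stated before L: D, G, H, and M.
B reaches L via B → G → L.
E reaches L via E → M → L.
F reaches L via F → H → L.
No chain forces K (or any of the others) ahead of L.
That's B, D, E, F, G, H, and M — 7 in all.

7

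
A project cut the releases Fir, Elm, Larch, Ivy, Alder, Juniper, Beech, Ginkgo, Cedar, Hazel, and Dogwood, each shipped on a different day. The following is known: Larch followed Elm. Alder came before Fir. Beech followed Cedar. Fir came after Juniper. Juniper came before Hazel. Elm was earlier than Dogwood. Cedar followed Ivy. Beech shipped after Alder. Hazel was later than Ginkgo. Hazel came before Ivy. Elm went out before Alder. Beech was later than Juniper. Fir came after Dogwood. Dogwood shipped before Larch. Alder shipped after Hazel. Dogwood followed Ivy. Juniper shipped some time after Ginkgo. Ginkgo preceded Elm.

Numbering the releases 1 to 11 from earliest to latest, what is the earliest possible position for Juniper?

2

Ginkgo must come before Juniper — 1 forced predecessor.
Nothing else is forced ahead of Juniper, so its earliest slot is position 1 + 1 = 2.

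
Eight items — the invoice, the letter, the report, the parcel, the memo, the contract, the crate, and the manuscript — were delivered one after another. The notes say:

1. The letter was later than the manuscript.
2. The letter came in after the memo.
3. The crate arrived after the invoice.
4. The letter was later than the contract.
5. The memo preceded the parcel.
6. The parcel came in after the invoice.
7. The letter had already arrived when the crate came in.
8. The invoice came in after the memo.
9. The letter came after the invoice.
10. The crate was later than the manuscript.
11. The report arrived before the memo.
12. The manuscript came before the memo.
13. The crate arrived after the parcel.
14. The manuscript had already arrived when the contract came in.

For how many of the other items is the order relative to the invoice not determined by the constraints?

1

Forced before the invoice: the manuscript, the memo, and the report; forced after the invoice: the crate, the letter, and the parcel.
That leaves the contract with no forced order relative to the invoice — 1.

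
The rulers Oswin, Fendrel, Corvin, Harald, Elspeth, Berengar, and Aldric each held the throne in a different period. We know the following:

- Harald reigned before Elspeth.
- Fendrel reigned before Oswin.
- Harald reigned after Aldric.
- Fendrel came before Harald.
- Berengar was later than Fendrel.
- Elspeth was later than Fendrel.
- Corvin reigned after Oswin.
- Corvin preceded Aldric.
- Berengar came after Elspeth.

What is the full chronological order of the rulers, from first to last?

The constraints fix every adjacent pair, so only one ordering works:
Fendrel → Oswin → Corvin → Aldric → Harald → Elspeth → Berengar.

Fendrel, Oswin, Corvin, Aldric, Harald, Elspeth, Berengar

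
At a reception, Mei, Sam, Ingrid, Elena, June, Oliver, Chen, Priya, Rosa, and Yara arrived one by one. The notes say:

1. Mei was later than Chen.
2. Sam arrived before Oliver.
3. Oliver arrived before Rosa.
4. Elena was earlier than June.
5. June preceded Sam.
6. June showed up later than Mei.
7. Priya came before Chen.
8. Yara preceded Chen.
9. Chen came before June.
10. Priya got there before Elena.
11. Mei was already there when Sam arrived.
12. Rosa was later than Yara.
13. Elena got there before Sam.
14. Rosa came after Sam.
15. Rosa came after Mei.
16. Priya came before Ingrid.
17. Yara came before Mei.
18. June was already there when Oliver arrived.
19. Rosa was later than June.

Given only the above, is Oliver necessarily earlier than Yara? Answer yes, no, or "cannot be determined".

no

Tracing the constraints gives Yara → Chen → June → Oliver, so Yara must come before Oliver.
That means Oliver cannot be before Yara.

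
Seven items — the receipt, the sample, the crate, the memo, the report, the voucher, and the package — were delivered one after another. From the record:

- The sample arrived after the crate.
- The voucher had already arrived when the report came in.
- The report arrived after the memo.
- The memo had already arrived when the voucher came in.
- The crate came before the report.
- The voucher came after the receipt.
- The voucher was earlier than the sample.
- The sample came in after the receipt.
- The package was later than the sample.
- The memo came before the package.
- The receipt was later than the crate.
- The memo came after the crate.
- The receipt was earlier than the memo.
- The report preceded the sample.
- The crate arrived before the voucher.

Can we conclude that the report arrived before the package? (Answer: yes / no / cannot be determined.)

yes

Chain the constraints: the report → the sample → the package. Each link is directly stated, so the report comes before the package.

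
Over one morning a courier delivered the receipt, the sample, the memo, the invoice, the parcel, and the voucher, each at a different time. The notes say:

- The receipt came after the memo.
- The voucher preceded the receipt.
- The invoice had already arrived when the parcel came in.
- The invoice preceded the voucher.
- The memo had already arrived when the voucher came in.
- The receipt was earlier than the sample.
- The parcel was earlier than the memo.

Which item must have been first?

the invoice

The invoice has a chain of constraints placing it before every other item, so the invoice must be first.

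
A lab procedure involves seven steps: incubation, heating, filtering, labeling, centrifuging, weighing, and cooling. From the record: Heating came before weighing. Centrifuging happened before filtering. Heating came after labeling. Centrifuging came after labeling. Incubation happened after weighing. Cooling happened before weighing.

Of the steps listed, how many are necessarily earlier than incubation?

Directly stated before incubation: weighing.
Cooling reaches incubation via cooling → weighing → incubation.
Heating reaches incubation via heating → weighing → incubation.
Labeling reaches incubation via labeling → heating → weighing → incubation.
No chain forces centrifuging (or any of the others) ahead of incubation.
That's cooling, heating, labeling, and weighing — 4 in all.

4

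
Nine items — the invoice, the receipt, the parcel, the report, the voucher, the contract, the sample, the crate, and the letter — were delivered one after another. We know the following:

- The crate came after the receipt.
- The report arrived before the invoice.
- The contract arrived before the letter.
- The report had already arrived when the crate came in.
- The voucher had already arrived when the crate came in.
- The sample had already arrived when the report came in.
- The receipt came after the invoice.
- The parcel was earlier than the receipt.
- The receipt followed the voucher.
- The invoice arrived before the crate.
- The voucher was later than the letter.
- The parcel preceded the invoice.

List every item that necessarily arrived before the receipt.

Directly stated before the receipt: the invoice, the parcel, and the voucher.
The contract reaches the receipt via the contract → the letter → the voucher → the receipt.
The letter reaches the receipt via the letter → the voucher → the receipt.
The report reaches the receipt via the report → the invoice → the receipt.
Likewise the sample reaches the receipt by chaining the stated constraints.
No chain forces the crate ahead of the receipt.

the contract, the invoice, the letter, the parcel, the report, the sample, the voucher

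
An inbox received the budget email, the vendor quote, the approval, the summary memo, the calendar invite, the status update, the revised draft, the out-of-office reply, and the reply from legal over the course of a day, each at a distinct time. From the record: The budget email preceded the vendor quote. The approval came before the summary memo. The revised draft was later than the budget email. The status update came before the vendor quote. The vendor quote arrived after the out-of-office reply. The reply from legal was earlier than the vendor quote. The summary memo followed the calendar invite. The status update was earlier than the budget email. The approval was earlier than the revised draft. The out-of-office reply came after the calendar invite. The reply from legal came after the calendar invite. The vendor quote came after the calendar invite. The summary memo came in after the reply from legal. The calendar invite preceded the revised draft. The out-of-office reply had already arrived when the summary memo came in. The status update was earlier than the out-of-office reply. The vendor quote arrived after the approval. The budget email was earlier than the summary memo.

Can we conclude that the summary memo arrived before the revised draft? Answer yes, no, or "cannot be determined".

No chain of stated constraints runs from the summary memo to the revised draft, and none runs from the revised draft to the summary memo either.
So the relative order of the summary memo and the revised draft is not fixed by the given facts.

cannot be determined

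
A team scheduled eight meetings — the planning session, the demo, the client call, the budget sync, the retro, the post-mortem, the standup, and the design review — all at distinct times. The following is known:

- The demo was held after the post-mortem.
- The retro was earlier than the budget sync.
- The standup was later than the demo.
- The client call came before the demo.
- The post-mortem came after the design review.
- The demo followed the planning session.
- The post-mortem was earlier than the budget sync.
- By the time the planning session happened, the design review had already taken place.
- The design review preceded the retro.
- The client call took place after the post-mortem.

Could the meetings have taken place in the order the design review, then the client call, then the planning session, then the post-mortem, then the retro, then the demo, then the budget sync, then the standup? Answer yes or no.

no

The constraints require the post-mortem before the client call, but in the proposed sequence the client call appears ahead of the post-mortem. That one violation is enough.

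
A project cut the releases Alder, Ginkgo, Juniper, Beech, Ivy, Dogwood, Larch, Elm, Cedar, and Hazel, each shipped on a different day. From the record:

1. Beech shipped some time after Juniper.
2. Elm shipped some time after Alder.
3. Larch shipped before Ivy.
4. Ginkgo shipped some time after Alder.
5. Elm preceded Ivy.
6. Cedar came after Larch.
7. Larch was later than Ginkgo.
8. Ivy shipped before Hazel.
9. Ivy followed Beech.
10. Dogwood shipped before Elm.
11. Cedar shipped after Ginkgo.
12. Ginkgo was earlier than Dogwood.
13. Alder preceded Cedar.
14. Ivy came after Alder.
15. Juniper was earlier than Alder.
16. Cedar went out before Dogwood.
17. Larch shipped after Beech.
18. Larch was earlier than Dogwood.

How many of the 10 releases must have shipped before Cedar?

Directly stated before Cedar: Alder, Ginkgo, and Larch.
Beech reaches Cedar via Beech → Larch → Cedar.
Juniper reaches Cedar via Juniper → Alder → Cedar.
No chain forces Ivy (or any of the others) ahead of Cedar.
That's Alder, Beech, Ginkgo, Juniper, and Larch — 5 in all.

5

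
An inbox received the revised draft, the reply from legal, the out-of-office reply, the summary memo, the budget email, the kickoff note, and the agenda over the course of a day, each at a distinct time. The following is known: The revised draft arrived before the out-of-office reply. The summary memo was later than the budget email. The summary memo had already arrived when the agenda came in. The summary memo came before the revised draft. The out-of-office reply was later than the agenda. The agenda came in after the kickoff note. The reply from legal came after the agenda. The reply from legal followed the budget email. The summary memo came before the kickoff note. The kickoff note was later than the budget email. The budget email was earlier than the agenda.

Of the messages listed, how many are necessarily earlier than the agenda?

Directly stated before the agenda: the budget email, the kickoff note, and the summary memo.
No chain forces the revised draft (or any of the others) ahead of the agenda.
That's the budget email, the kickoff note, and the summary memo — 3 in all.

3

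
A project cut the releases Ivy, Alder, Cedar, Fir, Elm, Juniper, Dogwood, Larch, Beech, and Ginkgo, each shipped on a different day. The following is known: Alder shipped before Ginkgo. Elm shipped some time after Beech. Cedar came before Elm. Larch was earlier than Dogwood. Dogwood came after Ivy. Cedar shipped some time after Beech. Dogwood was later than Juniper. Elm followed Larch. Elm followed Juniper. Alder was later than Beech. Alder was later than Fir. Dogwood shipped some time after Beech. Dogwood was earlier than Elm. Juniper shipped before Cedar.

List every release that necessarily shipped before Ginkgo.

Alder, Beech, Fir

Directly stated before Ginkgo: Alder.
Beech reaches Ginkgo via Beech → Alder → Ginkgo.
Fir reaches Ginkgo via Fir → Alder → Ginkgo.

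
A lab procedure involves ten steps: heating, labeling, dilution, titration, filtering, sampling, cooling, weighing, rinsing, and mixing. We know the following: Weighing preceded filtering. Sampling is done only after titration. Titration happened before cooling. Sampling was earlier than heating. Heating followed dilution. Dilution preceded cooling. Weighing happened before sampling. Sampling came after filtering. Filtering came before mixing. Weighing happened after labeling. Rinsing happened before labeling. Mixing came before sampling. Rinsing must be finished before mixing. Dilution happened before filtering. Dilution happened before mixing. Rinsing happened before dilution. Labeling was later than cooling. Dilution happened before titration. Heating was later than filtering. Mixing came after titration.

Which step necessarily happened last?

heating

Every other step has a chain of constraints placing it before heating, so heating is last.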